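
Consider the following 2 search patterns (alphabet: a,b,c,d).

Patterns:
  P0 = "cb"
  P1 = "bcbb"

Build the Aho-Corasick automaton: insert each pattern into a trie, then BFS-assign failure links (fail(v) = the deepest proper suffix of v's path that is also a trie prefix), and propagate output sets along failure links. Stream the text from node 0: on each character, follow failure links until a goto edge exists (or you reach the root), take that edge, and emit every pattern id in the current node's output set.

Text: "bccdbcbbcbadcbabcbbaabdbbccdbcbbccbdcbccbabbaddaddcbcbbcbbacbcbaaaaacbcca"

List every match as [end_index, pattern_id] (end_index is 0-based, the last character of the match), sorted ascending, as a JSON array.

Build automaton:
Trie (insert patterns):
  n0 'ε': b→3 c→1
  n1 'c': b→2
  n2 'cb': ·  ←P0
  n3 'b': c→4
  n4 'bc': b→5
  n5 'bcb': b→6
  n6 'bcbb': ·  ←P1

Failure links (BFS by depth):
  fail(1) 'c': from fail(0)=0 chase 'c': 0 ⇒ 0;  out=∅∪out(0)=∅
  fail(3) 'b': from fail(0)=0 chase 'b': 0 ⇒ 0;  out=∅∪out(0)=∅
  fail(2) 'cb': from fail(1)=0 chase 'b': 0 ⇒ 3;  out={0}∪out(3)={0}
  fail(4) 'bc': from fail(3)=0 chase 'c': 0 ⇒ 1;  out=∅∪out(1)=∅
  fail(5) 'bcb': from fail(4)=1 chase 'b': 1 ⇒ 2;  out=∅∪out(2)={0}
  fail(6) 'bcbb': from fail(5)=2 chase 'b': 2→3→0 ⇒ 3;  out={1}∪out(3)={1}

Run:
pos 0 'b': at 3
pos 1 'c': at 4
pos 2 'c': at 1 (via fail)
pos 3 'd': at 0 (via fail)
pos 4 'b': at 3
pos 5 'c': at 4
pos 6 'b': at 5  ** P0@[5:6]
pos 7 'b': at 6  ** P1@[4:7]
pos 8 'c': at 4 (via fail)
pos 9 'b': at 5  ** P0@[8:9]
pos 10 'a': at 0 (via fail)
pos 11 'd': at 0
pos 12 'c': at 1
pos 13 'b': at 2  ** P0@[12:13]
pos 14 'a': at 0 (via fail)
pos 15 'b': at 3
pos 16 'c': at 4
pos 17 'b': at 5  ** P0@[16:17]
pos 18 'b': at 6  ** P1@[15:18]
pos 19 'a': at 0 (via fail)
pos 20 'a': at 0
pos 21 'b': at 3
pos 22 'd': at 0 (via fail)
pos 23 'b': at 3
pos 24 'b': at 3 (via fail)
pos 25 'c': at 4
pos 26 'c': at 1 (via fail)
pos 27 'd': at 0 (via fail)
pos 28 'b': at 3
pos 29 'c': at 4
pos 30 'b': at 5  ** P0@[29:30]
pos 31 'b': at 6  ** P1@[28:31]
pos 32 'c': at 4 (via fail)
pos 33 'c': at 1 (via fail)
pos 34 'b': at 2  ** P0@[33:34]
pos 35 'd': at 0 (via fail)
pos 36 'c': at 1
pos 37 'b': at 2  ** P0@[36:37]
pos 38 'c': at 4 (via fail)
pos 39 'c': at 1 (via fail)
pos 40 'b': at 2  ** P0@[39:40]
pos 41 'a': at 0 (via fail)
pos 42 'b': at 3
pos 43 'b': at 3 (via fail)
pos 44 'a': at 0 (via fail)
pos 45 'd': at 0
pos 46 'd': at 0
pos 47 'a': at 0
pos 48 'd': at 0
pos 49 'd': at 0
pos 50 'c': at 1
pos 51 'b': at 2  ** P0@[50:51]
pos 52 'c': at 4 (via fail)
pos 53 'b': at 5  ** P0@[52:53]
pos 54 'b': at 6  ** P1@[51:54]
pos 55 'c': at 4 (via fail)
pos 56 'b': at 5  ** P0@[55:56]
pos 57 'b': at 6  ** P1@[54:57]
pos 58 'a': at 0 (via fail)
pos 59 'c': at 1
pos 60 'b': at 2  ** P0@[59:60]
pos 61 'c': at 4 (via fail)
pos 62 'b': at 5  ** P0@[61:62]
pos 63 'a': at 0 (via fail)
pos 64 'a': at 0
pos 65 'a': at 0
pos 66 'a': at 0
pos 67 'a': at 0
pos 68 'c': at 1
pos 69 'b': at 2  ** P0@[68:69]
pos 70 'c': at 4 (via fail)
pos 71 'c': at 1 (via fail)
pos 72 'a': at 0 (via fail)

Result: [[6,0],[7,1],[9,0],[13,0],[17,0],[18,1],[30,0],[31,1],[34,0],[37,0],[40,0],[51,0],[53,0],[54,1],[56,0],[57,1],[60,0],[62,0],[69,0]]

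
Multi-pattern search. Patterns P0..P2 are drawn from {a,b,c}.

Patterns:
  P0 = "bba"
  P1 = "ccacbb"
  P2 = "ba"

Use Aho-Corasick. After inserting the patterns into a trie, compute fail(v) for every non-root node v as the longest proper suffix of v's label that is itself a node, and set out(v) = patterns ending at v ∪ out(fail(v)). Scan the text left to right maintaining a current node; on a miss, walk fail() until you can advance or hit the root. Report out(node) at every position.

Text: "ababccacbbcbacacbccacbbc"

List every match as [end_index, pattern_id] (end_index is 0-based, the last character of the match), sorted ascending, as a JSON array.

Construct AC machine:
Trie (insert patterns):
  0='ε' goto b→1 c→4
  1='b' goto a→10 b→2
  2='bb' goto a→3
  3='bba' goto ·  ←P0
  4='c' goto c→5
  5='cc' goto a→6
  6='cca' goto c→7
  7='ccac' goto b→8
  8='ccacb' goto b→9
  9='ccacbb' goto ·  ←P1
  10='ba' goto ·  ←P2

BFS fail/out derivation:
  fail(1) 'b': from fail(0)=0 chase 'b': 0 ⇒ 0;  out=∅∪out(0)=∅
  fail(4) 'c': from fail(0)=0 chase 'c': 0 ⇒ 0;  out=∅∪out(0)=∅
  fail(2) 'bb': from fail(1)=0 chase 'b': 0 ⇒ 1;  out=∅∪out(1)=∅
  fail(5) 'cc': from fail(4)=0 chase 'c': 0 ⇒ 4;  out=∅∪out(4)=∅
  fail(10) 'ba': from fail(1)=0 chase 'a': 0 ⇒ 0;  out={2}∪out(0)={2}
  fail(3) 'bba': from fail(2)=1 chase 'a': 1 ⇒ 10;  out={0}∪out(10)={0,2}
  fail(6) 'cca': from fail(5)=4 chase 'a': 4→0 ⇒ 0;  out=∅∪out(0)=∅
  fail(7) 'ccac': from fail(6)=0 chase 'c': 0 ⇒ 4;  out=∅∪out(4)=∅
  fail(8) 'ccacb': from fail(7)=4 chase 'b': 4→0 ⇒ 1;  out=∅∪out(1)=∅
  fail(9) 'ccacbb': from fail(8)=1 chase 'b': 1 ⇒ 2;  out={1}∪out(2)={1}

Text stream:
pos 0 'a': at 0
pos 1 'b': at 1
pos 2 'a': at 10  ** P2@[1:2]
pos 3 'b': at 1 (via fail)
pos 4 'c': at 4 (via fail)
pos 5 'c': at 5
pos 6 'a': at 6
pos 7 'c': at 7
pos 8 'b': at 8
pos 9 'b': at 9  ** P1@[4:9]
pos 10 'c': at 4 (via fail)
pos 11 'b': at 1 (via fail)
pos 12 'a': at 10  ** P2@[11:12]
pos 13 'c': at 4 (via fail)
pos 14 'a': at 0 (via fail)
pos 15 'c': at 4
pos 16 'b': at 1 (via fail)
pos 17 'c': at 4 (via fail)
pos 18 'c': at 5
pos 19 'a': at 6
pos 20 'c': at 7
pos 21 'b': at 8
pos 22 'b': at 9  ** P1@[17:22]
pos 23 'c': at 4 (via fail)

All matches (sorted): [[2,2],[9,1],[12,2],[22,1]]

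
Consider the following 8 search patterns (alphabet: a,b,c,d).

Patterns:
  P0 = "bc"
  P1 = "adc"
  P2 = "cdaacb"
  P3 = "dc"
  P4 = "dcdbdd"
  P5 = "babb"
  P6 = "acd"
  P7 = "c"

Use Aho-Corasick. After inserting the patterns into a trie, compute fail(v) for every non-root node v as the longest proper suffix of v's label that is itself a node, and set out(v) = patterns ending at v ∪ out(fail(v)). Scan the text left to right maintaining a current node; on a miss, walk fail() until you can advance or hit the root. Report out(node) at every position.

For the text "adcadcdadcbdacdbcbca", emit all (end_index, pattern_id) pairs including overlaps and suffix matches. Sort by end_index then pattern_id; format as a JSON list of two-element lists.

Construct AC machine:
Trie nodes:
  0='ε' goto a→3 b→1 c→6 d→12
  1='b' goto a→18 c→2
  2='bc' goto ·  ←P0
  3='a' goto c→21 d→4
  4='ad' goto c→5
  5='adc' goto ·  ←P1
  6='c' goto d→7  ←P7
  7='cd' goto a→8
  8='cda' goto a→9
  9='cdaa' goto c→10
  10='cdaac' goto b→11
  11='cdaacb' goto ·  ←P2
  12='d' goto c→13
  13='dc' goto d→14  ←P3
  14='dcd' goto b→15
  15='dcdb' goto d→16
  16='dcdbd' goto d→17
  17='dcdbdd' goto ·  ←P4
  18='ba' goto b→19
  19='bab' goto b→20
  20='babb' goto ·  ←P5
  21='ac' goto d→22
  22='acd' goto ·  ←P6

BFS fail/out derivation:
  n1('b'): parent n0 fail=0; on 'b' 0 → fail=0;  out ∅∪∅=∅
  n3('a'): parent n0 fail=0; on 'a' 0 → fail=0;  out ∅∪∅=∅
  n6('c'): parent n0 fail=0; on 'c' 0 → fail=0;  out {7}∪∅={7}
  n12('d'): parent n0 fail=0; on 'd' 0 → fail=0;  out ∅∪∅=∅
  n2('bc'): parent n1 fail=0; on 'c' 0 → fail=6;  out {0}∪{7}={0,7}
  n4('ad'): parent n3 fail=0; on 'd' 0 → fail=12;  out ∅∪∅=∅
  n7('cd'): parent n6 fail=0; on 'd' 0 → fail=12;  out ∅∪∅=∅
  n13('dc'): parent n12 fail=0; on 'c' 0 → fail=6;  out {3}∪{7}={3,7}
  n18('ba'): parent n1 fail=0; on 'a' 0 → fail=3;  out ∅∪∅=∅
  n21('ac'): parent n3 fail=0; on 'c' 0 → fail=6;  out ∅∪{7}={7}
  n5('adc'): parent n4 fail=12; on 'c' 12 → fail=13;  out {1}∪{3,7}={1,3,7}
  n8('cda'): parent n7 fail=12; on 'a' 12→0 → fail=3;  out ∅∪∅=∅
  n14('dcd'): parent n13 fail=6; on 'd' 6 → fail=7;  out ∅∪∅=∅
  n19('bab'): parent n18 fail=3; on 'b' 3→0 → fail=1;  out ∅∪∅=∅
  n22('acd'): parent n21 fail=6; on 'd' 6 → fail=7;  out {6}∪∅={6}
  n9('cdaa'): parent n8 fail=3; on 'a' 3→0 → fail=3;  out ∅∪∅=∅
  n15('dcdb'): parent n14 fail=7; on 'b' 7→12→0 → fail=1;  out ∅∪∅=∅
  n20('babb'): parent n19 fail=1; on 'b' 1→0 → fail=1;  out {5}∪∅={5}
  n10('cdaac'): parent n9 fail=3; on 'c' 3 → fail=21;  out ∅∪{7}={7}
  n16('dcdbd'): parent n15 fail=1; on 'd' 1→0 → fail=12;  out ∅∪∅=∅
  n11('cdaacb'): parent n10 fail=21; on 'b' 21→6→0 → fail=1;  out {2}∪∅={2}
  n17('dcdbdd'): parent n16 fail=12; on 'd' 12→0 → fail=12;  out {4}∪∅={4}

Run:
[0] read 'a'  n0⇒n3
[1] read 'd'  n3⇒n4
[2] read 'c'  n4⇒n5  ** P1@[0:2],P3@[1:2],P7@[2:2]
[3] read 'a'  n5⇒n3 ·f
[4] read 'd'  n3⇒n4
[5] read 'c'  n4⇒n5  ** P1@[3:5],P3@[4:5],P7@[5:5]
[6] read 'd'  n5⇒n14 ·f
[7] read 'a'  n14⇒n8 ·f
[8] read 'd'  n8⇒n4 ·f
[9] read 'c'  n4⇒n5  ** P1@[7:9],P3@[8:9],P7@[9:9]
[10] read 'b'  n5⇒n1 ·f
[11] read 'd'  n1⇒n12 ·f
[12] read 'a'  n12⇒n3 ·f
[13] read 'c'  n3⇒n21  ** P7@[13:13]
[14] read 'd'  n21⇒n22  ** P6@[12:14]
[15] read 'b'  n22⇒n1 ·f
[16] read 'c'  n1⇒n2  ** P0@[15:16],P7@[16:16]
[17] read 'b'  n2⇒n1 ·f
[18] read 'c'  n1⇒n2  ** P0@[17:18],P7@[18:18]
[19] read 'a'  n2⇒n3 ·f

Result: [[2,1],[2,3],[2,7],[5,1],[5,3],[5,7],[9,1],[9,3],[9,7],[13,7],[14,6],[16,0],[16,7],[18,0],[18,7]]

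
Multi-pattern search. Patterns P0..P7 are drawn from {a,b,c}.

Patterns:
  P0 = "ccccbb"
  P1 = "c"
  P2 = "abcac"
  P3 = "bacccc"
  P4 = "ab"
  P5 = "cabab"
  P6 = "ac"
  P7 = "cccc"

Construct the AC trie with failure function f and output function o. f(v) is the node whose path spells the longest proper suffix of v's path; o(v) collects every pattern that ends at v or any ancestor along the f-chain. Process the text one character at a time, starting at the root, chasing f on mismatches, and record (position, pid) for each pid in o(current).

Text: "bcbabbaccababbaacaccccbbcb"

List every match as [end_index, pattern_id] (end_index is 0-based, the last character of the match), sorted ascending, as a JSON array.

Construct AC machine:
Trie (insert patterns):
  0='ε' goto a→7 b→12 c→1
  1='c' goto a→18 c→2  ←P1
  2='cc' goto c→3
  3='ccc' goto c→4
  4='cccc' goto b→5  ←P7
  5='ccccb' goto b→6
  6='ccccbb' goto ·  ←P0
  7='a' goto b→8 c→22
  8='ab' goto c→9  ←P4
  9='abc' goto a→10
  10='abca' goto c→11
  11='abcac' goto ·  ←P2
  12='b' goto a→13
  13='ba' goto c→14
  14='bac' goto c→15
  15='bacc' goto c→16
  16='baccc' goto c→17
  17='bacccc' goto ·  ←P3
  18='ca' goto b→19
  19='cab' goto a→20
  20='caba' goto b→21
  21='cabab' goto ·  ←P5
  22='ac' goto ·  ←P6

BFS fail/out derivation:
  fail(1) 'c': from fail(0)=0 chase 'c': 0 ⇒ 0;  out={1}∪out(0)={1}
  fail(7) 'a': from fail(0)=0 chase 'a': 0 ⇒ 0;  out=∅∪out(0)=∅
  fail(12) 'b': from fail(0)=0 chase 'b': 0 ⇒ 0;  out=∅∪out(0)=∅
  fail(2) 'cc': from fail(1)=0 chase 'c': 0 ⇒ 1;  out=∅∪out(1)={1}
  fail(8) 'ab': from fail(7)=0 chase 'b': 0 ⇒ 12;  out={4}∪out(12)={4}
  fail(13) 'ba': from fail(12)=0 chase 'a': 0 ⇒ 7;  out=∅∪out(7)=∅
  fail(18) 'ca': from fail(1)=0 chase 'a': 0 ⇒ 7;  out=∅∪out(7)=∅
  fail(22) 'ac': from fail(7)=0 chase 'c': 0 ⇒ 1;  out={6}∪out(1)={1,6}
  fail(3) 'ccc': from fail(2)=1 chase 'c': 1 ⇒ 2;  out=∅∪out(2)={1}
  fail(9) 'abc': from fail(8)=12 chase 'c': 12→0 ⇒ 1;  out=∅∪out(1)={1}
  fail(14) 'bac': from fail(13)=7 chase 'c': 7 ⇒ 22;  out=∅∪out(22)={1,6}
  fail(19) 'cab': from fail(18)=7 chase 'b': 7 ⇒ 8;  out=∅∪out(8)={4}
  fail(4) 'cccc': from fail(3)=2 chase 'c': 2 ⇒ 3;  out={7}∪out(3)={1,7}
  fail(10) 'abca': from fail(9)=1 chase 'a': 1 ⇒ 18;  out=∅∪out(18)=∅
  fail(15) 'bacc': from fail(14)=22 chase 'c': 22→1 ⇒ 2;  out=∅∪out(2)={1}
  fail(20) 'caba': from fail(19)=8 chase 'a': 8→12 ⇒ 13;  out=∅∪out(13)=∅
  fail(5) 'ccccb': from fail(4)=3 chase 'b': 3→2→1→0 ⇒ 12;  out=∅∪out(12)=∅
  fail(11) 'abcac': from fail(10)=18 chase 'c': 18→7 ⇒ 22;  out={2}∪out(22)={1,2,6}
  fail(16) 'baccc': from fail(15)=2 chase 'c': 2 ⇒ 3;  out=∅∪out(3)={1}
  fail(21) 'cabab': from fail(20)=13 chase 'b': 13→7 ⇒ 8;  out={5}∪out(8)={4,5}
  fail(6) 'ccccbb': from fail(5)=12 chase 'b': 12→0 ⇒ 12;  out={0}∪out(12)={0}
  fail(17) 'bacccc': from fail(16)=3 chase 'c': 3 ⇒ 4;  out={3}∪out(4)={1,3,7}

Run:
pos 0 'b': at 12
pos 1 'c': at 1 (fail-walked)  ** P1@[1:1]
pos 2 'b': at 12 (fail-walked)
pos 3 'a': at 13
pos 4 'b': at 8 (fail-walked)  ** P4@[3:4]
pos 5 'b': at 12 (fail-walked)
pos 6 'a': at 13
pos 7 'c': at 14  ** P1@[7:7],P6@[6:7]
pos 8 'c': at 15  ** P1@[8:8]
pos 9 'a': at 18 (fail-walked)
pos 10 'b': at 19  ** P4@[9:10]
pos 11 'a': at 20
pos 12 'b': at 21  ** P4@[11:12],P5@[8:12]
pos 13 'b': at 12 (fail-walked)
pos 14 'a': at 13
pos 15 'a': at 7 (fail-walked)
pos 16 'c': at 22  ** P1@[16:16],P6@[15:16]
pos 17 'a': at 18 (fail-walked)
pos 18 'c': at 22 (fail-walked)  ** P1@[18:18],P6@[17:18]
pos 19 'c': at 2 (fail-walked)  ** P1@[19:19]
pos 20 'c': at 3  ** P1@[20:20]
pos 21 'c': at 4  ** P1@[21:21],P7@[18:21]
pos 22 'b': at 5
pos 23 'b': at 6  ** P0@[18:23]
pos 24 'c': at 1 (fail-walked)  ** P1@[24:24]
pos 25 'b': at 12 (fail-walked)

All matches (sorted): [[1,1],[4,4],[7,1],[7,6],[8,1],[10,4],[12,4],[12,5],[16,1],[16,6],[18,1],[18,6],[19,1],[20,1],[21,1],[21,7],[23,0],[24,1]]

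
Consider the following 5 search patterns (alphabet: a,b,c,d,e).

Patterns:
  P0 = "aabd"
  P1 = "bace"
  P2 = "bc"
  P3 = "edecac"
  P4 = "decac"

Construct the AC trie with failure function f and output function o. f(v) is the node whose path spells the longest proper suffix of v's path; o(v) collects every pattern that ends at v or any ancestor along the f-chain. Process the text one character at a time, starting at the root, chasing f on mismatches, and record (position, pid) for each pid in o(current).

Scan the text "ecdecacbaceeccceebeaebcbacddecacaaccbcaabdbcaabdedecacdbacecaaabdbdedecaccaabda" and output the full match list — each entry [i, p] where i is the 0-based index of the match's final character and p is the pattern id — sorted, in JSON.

Build automaton:
Trie nodes:
  0='ε' goto a→1 b→5 d→16 e→10
  1='a' goto a→2
  2='aa' goto b→3
  3='aab' goto d→4
  4='aabd' goto ·  ←P0
  5='b' goto a→6 c→9
  6='ba' goto c→7
  7='bac' goto e→8
  8='bace' goto ·  ←P1
  9='bc' goto ·  ←P2
  10='e' goto d→11
  11='ed' goto e→12
  12='ede' goto c→13
  13='edec' goto a→14
  14='edeca' goto c→15
  15='edecac' goto ·  ←P3
  16='d' goto e→17
  17='de' goto c→18
  18='dec' goto a→19
  19='deca' goto c→20
  20='decac' goto ·  ←P4

BFS fail/out derivation:
  fail(1) 'a': from fail(0)=0 chase 'a': 0 ⇒ 0;  out=∅∪out(0)=∅
  fail(5) 'b': from fail(0)=0 chase 'b': 0 ⇒ 0;  out=∅∪out(0)=∅
  fail(10) 'e': from fail(0)=0 chase 'e': 0 ⇒ 0;  out=∅∪out(0)=∅
  fail(16) 'd': from fail(0)=0 chase 'd': 0 ⇒ 0;  out=∅∪out(0)=∅
  fail(2) 'aa': from fail(1)=0 chase 'a': 0 ⇒ 1;  out=∅∪out(1)=∅
  fail(6) 'ba': from fail(5)=0 chase 'a': 0 ⇒ 1;  out=∅∪out(1)=∅
  fail(9) 'bc': from fail(5)=0 chase 'c': 0 ⇒ 0;  out={2}∪out(0)={2}
  fail(11) 'ed': from fail(10)=0 chase 'd': 0 ⇒ 16;  out=∅∪out(16)=∅
  fail(17) 'de': from fail(16)=0 chase 'e': 0 ⇒ 10;  out=∅∪out(10)=∅
  fail(3) 'aab': from fail(2)=1 chase 'b': 1→0 ⇒ 5;  out=∅∪out(5)=∅
  fail(7) 'bac': from fail(6)=1 chase 'c': 1→0 ⇒ 0;  out=∅∪out(0)=∅
  fail(12) 'ede': from fail(11)=16 chase 'e': 16 ⇒ 17;  out=∅∪out(17)=∅
  fail(18) 'dec': from fail(17)=10 chase 'c': 10→0 ⇒ 0;  out=∅∪out(0)=∅
  fail(4) 'aabd': from fail(3)=5 chase 'd': 5→0 ⇒ 16;  out={0}∪out(16)={0}
  fail(8) 'bace': from fail(7)=0 chase 'e': 0 ⇒ 10;  out={1}∪out(10)={1}
  fail(13) 'edec': from fail(12)=17 chase 'c': 17 ⇒ 18;  out=∅∪out(18)=∅
  fail(19) 'deca': from fail(18)=0 chase 'a': 0 ⇒ 1;  out=∅∪out(1)=∅
  fail(14) 'edeca': from fail(13)=18 chase 'a': 18 ⇒ 19;  out=∅∪out(19)=∅
  fail(20) 'decac': from fail(19)=1 chase 'c': 1→0 ⇒ 0;  out={4}∪out(0)={4}
  fail(15) 'edecac': from fail(14)=19 chase 'c': 19 ⇒ 20;  out={3}∪out(20)={3,4}

Text stream:
[0] read 'e'  n0⇒n10
[1] read 'c'  n10⇒n0 (fail-walked)
[2] read 'd'  n0⇒n16
[3] read 'e'  n16⇒n17
[4] read 'c'  n17⇒n18
[5] read 'a'  n18⇒n19
[6] read 'c'  n19⇒n20  ** P4@[2:6]
[7] read 'b'  n20⇒n5 (fail-walked)
[8] read 'a'  n5⇒n6
[9] read 'c'  n6⇒n7
[10] read 'e'  n7⇒n8  ** P1@[7:10]
[11] read 'e'  n8⇒n10 (fail-walked)
[12] read 'c'  n10⇒n0 (fail-walked)
[13] read 'c'  n0⇒n0
[14] read 'c'  n0⇒n0
[15] read 'e'  n0⇒n10
[16] read 'e'  n10⇒n10 (fail-walked)
[17] read 'b'  n10⇒n5 (fail-walked)
[18] read 'e'  n5⇒n10 (fail-walked)
[19] read 'a'  n10⇒n1 (fail-walked)
[20] read 'e'  n1⇒n10 (fail-walked)
[21] read 'b'  n10⇒n5 (fail-walked)
[22] read 'c'  n5⇒n9  ** P2@[21:22]
[23] read 'b'  n9⇒n5 (fail-walked)
[24] read 'a'  n5⇒n6
[25] read 'c'  n6⇒n7
[26] read 'd'  n7⇒n16 (fail-walked)
[27] read 'd'  n16⇒n16 (fail-walked)
[28] read 'e'  n16⇒n17
[29] read 'c'  n17⇒n18
[30] read 'a'  n18⇒n19
[31] read 'c'  n19⇒n20  ** P4@[27:31]
[32] read 'a'  n20⇒n1 (fail-walked)
[33] read 'a'  n1⇒n2
[34] read 'c'  n2⇒n0 (fail-walked)
[35] read 'c'  n0⇒n0
[36] read 'b'  n0⇒n5
[37] read 'c'  n5⇒n9  ** P2@[36:37]
[38] read 'a'  n9⇒n1 (fail-walked)
[39] read 'a'  n1⇒n2
[40] read 'b'  n2⇒n3
[41] read 'd'  n3⇒n4  ** P0@[38:41]
[42] read 'b'  n4⇒n5 (fail-walked)
[43] read 'c'  n5⇒n9  ** P2@[42:43]
[44] read 'a'  n9⇒n1 (fail-walked)
[45] read 'a'  n1⇒n2
[46] read 'b'  n2⇒n3
[47] read 'd'  n3⇒n4  ** P0@[44:47]
[48] read 'e'  n4⇒n17 (fail-walked)
[49] read 'd'  n17⇒n11 (fail-walked)
[50] read 'e'  n11⇒n12
[51] read 'c'  n12⇒n13
[52] read 'a'  n13⇒n14
[53] read 'c'  n14⇒n15  ** P3@[48:53],P4@[49:53]
[54] read 'd'  n15⇒n16 (fail-walked)
[55] read 'b'  n16⇒n5 (fail-walked)
[56] read 'a'  n5⇒n6
[57] read 'c'  n6⇒n7
[58] read 'e'  n7⇒n8  ** P1@[55:58]
[59] read 'c'  n8⇒n0 (fail-walked)
[60] read 'a'  n0⇒n1
[61] read 'a'  n1⇒n2
[62] read 'a'  n2⇒n2 (fail-walked)
[63] read 'b'  n2⇒n3
[64] read 'd'  n3⇒n4  ** P0@[61:64]
[65] read 'b'  n4⇒n5 (fail-walked)
[66] read 'd'  n5⇒n16 (fail-walked)
[67] read 'e'  n16⇒n17
[68] read 'd'  n17⇒n11 (fail-walked)
[69] read 'e'  n11⇒n12
[70] read 'c'  n12⇒n13
[71] read 'a'  n13⇒n14
[72] read 'c'  n14⇒n15  ** P3@[67:72],P4@[68:72]
[73] read 'c'  n15⇒n0 (fail-walked)
[74] read 'a'  n0⇒n1
[75] read 'a'  n1⇒n2
[76] read 'b'  n2⇒n3
[77] read 'd'  n3⇒n4  ** P0@[74:77]
[78] read 'a'  n4⇒n1 (fail-walked)

All matches (sorted): [[6,4],[10,1],[22,2],[31,4],[37,2],[41,0],[43,2],[47,0],[53,3],[53,4],[58,1],[64,0],[72,3],[72,4],[77,0]]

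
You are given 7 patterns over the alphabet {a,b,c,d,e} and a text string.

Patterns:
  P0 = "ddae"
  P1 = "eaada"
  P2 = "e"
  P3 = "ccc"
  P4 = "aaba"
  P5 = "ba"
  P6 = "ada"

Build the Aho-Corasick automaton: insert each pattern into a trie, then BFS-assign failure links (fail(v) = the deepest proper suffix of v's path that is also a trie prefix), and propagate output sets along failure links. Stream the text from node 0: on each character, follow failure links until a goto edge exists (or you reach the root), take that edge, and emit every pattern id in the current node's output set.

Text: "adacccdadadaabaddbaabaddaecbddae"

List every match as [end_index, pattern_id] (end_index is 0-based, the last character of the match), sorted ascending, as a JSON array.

Build:
Trie nodes:
  n0 'ε': a→13 b→17 c→10 d→1 e→5
  n1 'd': d→2
  n2 'dd': a→3
  n3 'dda': e→4
  n4 'ddae': ·  ←P0
  n5 'e': a→6  ←P2
  n6 'ea': a→7
  n7 'eaa': d→8
  n8 'eaad': a→9
  n9 'eaada': ·  ←P1
  n10 'c': c→11
  n11 'cc': c→12
  n12 'ccc': ·  ←P3
  n13 'a': a→14 d→19
  n14 'aa': b→15
  n15 'aab': a→16
  n16 'aaba': ·  ←P4
  n17 'b': a→18
  n18 'ba': ·  ←P5
  n19 'ad': a→20
  n20 'ada': ·  ←P6

BFS fail/out derivation:
  n1('d'): parent n0 fail=0; on 'd' 0 → fail=0;  out ∅∪∅=∅
  n5('e'): parent n0 fail=0; on 'e' 0 → fail=0;  out {2}∪∅={2}
  n10('c'): parent n0 fail=0; on 'c' 0 → fail=0;  out ∅∪∅=∅
  n13('a'): parent n0 fail=0; on 'a' 0 → fail=0;  out ∅∪∅=∅
  n17('b'): parent n0 fail=0; on 'b' 0 → fail=0;  out ∅∪∅=∅
  n2('dd'): parent n1 fail=0; on 'd' 0 → fail=1;  out ∅∪∅=∅
  n6('ea'): parent n5 fail=0; on 'a' 0 → fail=13;  out ∅∪∅=∅
  n11('cc'): parent n10 fail=0; on 'c' 0 → fail=10;  out ∅∪∅=∅
  n14('aa'): parent n13 fail=0; on 'a' 0 → fail=13;  out ∅∪∅=∅
  n18('ba'): parent n17 fail=0; on 'a' 0 → fail=13;  out {5}∪∅={5}
  n19('ad'): parent n13 fail=0; on 'd' 0 → fail=1;  out ∅∪∅=∅
  n3('dda'): parent n2 fail=1; on 'a' 1→0 → fail=13;  out ∅∪∅=∅
  n7('eaa'): parent n6 fail=13; on 'a' 13 → fail=14;  out ∅∪∅=∅
  n12('ccc'): parent n11 fail=10; on 'c' 10 → fail=11;  out {3}∪∅={3}
  n15('aab'): parent n14 fail=13; on 'b' 13→0 → fail=17;  out ∅∪∅=∅
  n20('ada'): parent n19 fail=1; on 'a' 1→0 → fail=13;  out {6}∪∅={6}
  n4('ddae'): parent n3 fail=13; on 'e' 13→0 → fail=5;  out {0}∪{2}={0,2}
  n8('eaad'): parent n7 fail=14; on 'd' 14→13 → fail=19;  out ∅∪∅=∅
  n16('aaba'): parent n15 fail=17; on 'a' 17 → fail=18;  out {4}∪{5}={4,5}
  n9('eaada'): parent n8 fail=19; on 'a' 19 → fail=20;  out {1}∪{6}={1,6}

Text stream:
i=0 'a': node 0→13
i=1 'd': node 13→19
i=2 'a': node 19→20  emit P6@[0:2]
i=3 'c': node 20→10 (fail-walked)
i=4 'c': node 10→11
i=5 'c': node 11→12  emit P3@[3:5]
i=6 'd': node 12→1 (fail-walked)
i=7 'a': node 1→13 (fail-walked)
i=8 'd': node 13→19
i=9 'a': node 19→20  emit P6@[7:9]
i=10 'd': node 20→19 (fail-walked)
i=11 'a': node 19→20  emit P6@[9:11]
i=12 'a': node 20→14 (fail-walked)
i=13 'b': node 14→15
i=14 'a': node 15→16  emit P4@[11:14],P5@[13:14]
i=15 'd': node 16→19 (fail-walked)
i=16 'd': node 19→2 (fail-walked)
i=17 'b': node 2→17 (fail-walked)
i=18 'a': node 17→18  emit P5@[17:18]
i=19 'a': node 18→14 (fail-walked)
i=20 'b': node 14→15
i=21 'a': node 15→16  emit P4@[18:21],P5@[20:21]
i=22 'd': node 16→19 (fail-walked)
i=23 'd': node 19→2 (fail-walked)
i=24 'a': node 2→3
i=25 'e': node 3→4  emit P0@[22:25],P2@[25:25]
i=26 'c': node 4→10 (fail-walked)
i=27 'b': node 10→17 (fail-walked)
i=28 'd': node 17→1 (fail-walked)
i=29 'd': node 1→2
i=30 'a': node 2→3
i=31 'e': node 3→4  emit P0@[28:31],P2@[31:31]

Result: [[2,6],[5,3],[9,6],[11,6],[14,4],[14,5],[18,5],[21,4],[21,5],[25,0],[25,2],[31,0],[31,2]]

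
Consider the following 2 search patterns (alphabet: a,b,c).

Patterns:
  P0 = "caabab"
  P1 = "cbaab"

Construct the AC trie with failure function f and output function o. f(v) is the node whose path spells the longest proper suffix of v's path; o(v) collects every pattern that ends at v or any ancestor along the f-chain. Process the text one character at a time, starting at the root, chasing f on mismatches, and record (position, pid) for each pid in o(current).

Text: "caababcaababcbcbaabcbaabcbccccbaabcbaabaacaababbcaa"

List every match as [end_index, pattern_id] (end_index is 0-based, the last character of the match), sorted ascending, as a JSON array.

Build:
Trie (insert patterns):
  n0 'ε': c→1
  n1 'c': a→2 b→7
  n2 'ca': a→3
  n3 'caa': b→4
  n4 'caab': a→5
  n5 'caaba': b→6
  n6 'caabab': ·  ←P0
  n7 'cb': a→8
  n8 'cba': a→9
  n9 'cbaa': b→10
  n10 'cbaab': ·  ←P1

BFS fail/out derivation:
  n1('c'): parent n0 fail=0; on 'c' 0 → fail=0;  out ∅∪∅=∅
  n2('ca'): parent n1 fail=0; on 'a' 0 → fail=0;  out ∅∪∅=∅
  n7('cb'): parent n1 fail=0; on 'b' 0 → fail=0;  out ∅∪∅=∅
  n3('caa'): parent n2 fail=0; on 'a' 0 → fail=0;  out ∅∪∅=∅
  n8('cba'): parent n7 fail=0; on 'a' 0 → fail=0;  out ∅∪∅=∅
  n4('caab'): parent n3 fail=0; on 'b' 0 → fail=0;  out ∅∪∅=∅
  n9('cbaa'): parent n8 fail=0; on 'a' 0 → fail=0;  out ∅∪∅=∅
  n5('caaba'): parent n4 fail=0; on 'a' 0 → fail=0;  out ∅∪∅=∅
  n10('cbaab'): parent n9 fail=0; on 'b' 0 → fail=0;  out {1}∪∅={1}
  n6('caabab'): parent n5 fail=0; on 'b' 0 → fail=0;  out {0}∪∅={0}

Scan:
pos 0 'c': at 1
pos 1 'a': at 2
pos 2 'a': at 3
pos 3 'b': at 4
pos 4 'a': at 5
pos 5 'b': at 6  emit P0@[0:5]
pos 6 'c': at 1 (fail-walked)
pos 7 'a': at 2
pos 8 'a': at 3
pos 9 'b': at 4
pos 10 'a': at 5
pos 11 'b': at 6  emit P0@[6:11]
pos 12 'c': at 1 (fail-walked)
pos 13 'b': at 7
pos 14 'c': at 1 (fail-walked)
pos 15 'b': at 7
pos 16 'a': at 8
pos 17 'a': at 9
pos 18 'b': at 10  emit P1@[14:18]
pos 19 'c': at 1 (fail-walked)
pos 20 'b': at 7
pos 21 'a': at 8
pos 22 'a': at 9
pos 23 'b': at 10  emit P1@[19:23]
pos 24 'c': at 1 (fail-walked)
pos 25 'b': at 7
pos 26 'c': at 1 (fail-walked)
pos 27 'c': at 1 (fail-walked)
pos 28 'c': at 1 (fail-walked)
pos 29 'c': at 1 (fail-walked)
pos 30 'b': at 7
pos 31 'a': at 8
pos 32 'a': at 9
pos 33 'b': at 10  emit P1@[29:33]
pos 34 'c': at 1 (fail-walked)
pos 35 'b': at 7
pos 36 'a': at 8
pos 37 'a': at 9
pos 38 'b': at 10  emit P1@[34:38]
pos 39 'a': at 0 (fail-walked)
pos 40 'a': at 0
pos 41 'c': at 1
pos 42 'a': at 2
pos 43 'a': at 3
pos 44 'b': at 4
pos 45 'a': at 5
pos 46 'b': at 6  emit P0@[41:46]
pos 47 'b': at 0 (fail-walked)
pos 48 'c': at 1
pos 49 'a': at 2
pos 50 'a': at 3

All matches (sorted): [[5,0],[11,0],[18,1],[23,1],[33,1],[38,1],[46,0]]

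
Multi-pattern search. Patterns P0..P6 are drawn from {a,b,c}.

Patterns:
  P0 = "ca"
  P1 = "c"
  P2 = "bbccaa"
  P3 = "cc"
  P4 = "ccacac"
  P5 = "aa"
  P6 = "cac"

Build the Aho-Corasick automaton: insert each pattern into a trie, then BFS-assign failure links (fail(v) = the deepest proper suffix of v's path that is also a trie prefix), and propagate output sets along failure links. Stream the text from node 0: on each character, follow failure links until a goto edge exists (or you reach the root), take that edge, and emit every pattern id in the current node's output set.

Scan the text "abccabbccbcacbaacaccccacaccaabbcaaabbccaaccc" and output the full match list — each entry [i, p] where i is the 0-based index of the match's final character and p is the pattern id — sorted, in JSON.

Construct AC machine:
Trie nodes:
  n0 'ε': a→14 b→3 c→1
  n1 'c': a→2 c→9  [P1 ends]
  n2 'ca': c→16  [P0 ends]
  n3 'b': b→4
  n4 'bb': c→5
  n5 'bbc': c→6
  n6 'bbcc': a→7
  n7 'bbcca': a→8
  n8 'bbccaa': ·  [P2 ends]
  n9 'cc': a→10  [P3 ends]
  n10 'cca': c→11
  n11 'ccac': a→12
  n12 'ccaca': c→13
  n13 'ccacac': ·  [P4 ends]
  n14 'a': a→15
  n15 'aa': ·  [P5 ends]
  n16 'cac': ·  [P6 ends]

BFS fail/out derivation:
  n1('c'): parent n0 fail=0; on 'c' 0 → fail=0;  out {1}∪∅={1}
  n3('b'): parent n0 fail=0; on 'b' 0 → fail=0;  out ∅∪∅=∅
  n14('a'): parent n0 fail=0; on 'a' 0 → fail=0;  out ∅∪∅=∅
  n2('ca'): parent n1 fail=0; on 'a' 0 → fail=14;  out {0}∪∅={0}
  n4('bb'): parent n3 fail=0; on 'b' 0 → fail=3;  out ∅∪∅=∅
  n9('cc'): parent n1 fail=0; on 'c' 0 → fail=1;  out {3}∪{1}={1,3}
  n15('aa'): parent n14 fail=0; on 'a' 0 → fail=14;  out {5}∪∅={5}
  n5('bbc'): parent n4 fail=3; on 'c' 3→0 → fail=1;  out ∅∪{1}={1}
  n10('cca'): parent n9 fail=1; on 'a' 1 → fail=2;  out ∅∪{0}={0}
  n16('cac'): parent n2 fail=14; on 'c' 14→0 → fail=1;  out {6}∪{1}={1,6}
  n6('bbcc'): parent n5 fail=1; on 'c' 1 → fail=9;  out ∅∪{1,3}={1,3}
  n11('ccac'): parent n10 fail=2; on 'c' 2 → fail=16;  out ∅∪{1,6}={1,6}
  n7('bbcca'): parent n6 fail=9; on 'a' 9 → fail=10;  out ∅∪{0}={0}
  n12('ccaca'): parent n11 fail=16; on 'a' 16→1 → fail=2;  out ∅∪{0}={0}
  n8('bbccaa'): parent n7 fail=10; on 'a' 10→2→14 → fail=15;  out {2}∪{5}={2,5}
  n13('ccacac'): parent n12 fail=2; on 'c' 2 → fail=16;  out {4}∪{1,6}={1,4,6}

Run:
pos 0 'a': at 14
pos 1 'b': at 3 (via fail)
pos 2 'c': at 1 (via fail)  ** P1@[2:2]
pos 3 'c': at 9  ** P1@[3:3],P3@[2:3]
pos 4 'a': at 10  ** P0@[3:4]
pos 5 'b': at 3 (via fail)
pos 6 'b': at 4
pos 7 'c': at 5  ** P1@[7:7]
pos 8 'c': at 6  ** P1@[8:8],P3@[7:8]
pos 9 'b': at 3 (via fail)
pos 10 'c': at 1 (via fail)  ** P1@[10:10]
pos 11 'a': at 2  ** P0@[10:11]
pos 12 'c': at 16  ** P1@[12:12],P6@[10:12]
pos 13 'b': at 3 (via fail)
pos 14 'a': at 14 (via fail)
pos 15 'a': at 15  ** P5@[14:15]
pos 16 'c': at 1 (via fail)  ** P1@[16:16]
pos 17 'a': at 2  ** P0@[16:17]
pos 18 'c': at 16  ** P1@[18:18],P6@[16:18]
pos 19 'c': at 9 (via fail)  ** P1@[19:19],P3@[18:19]
pos 20 'c': at 9 (via fail)  ** P1@[20:20],P3@[19:20]
pos 21 'c': at 9 (via fail)  ** P1@[21:21],P3@[20:21]
pos 22 'a': at 10  ** P0@[21:22]
pos 23 'c': at 11  ** P1@[23:23],P6@[21:23]
pos 24 'a': at 12  ** P0@[23:24]
pos 25 'c': at 13  ** P1@[25:25],P4@[20:25],P6@[23:25]
pos 26 'c': at 9 (via fail)  ** P1@[26:26],P3@[25:26]
pos 27 'a': at 10  ** P0@[26:27]
pos 28 'a': at 15 (via fail)  ** P5@[27:28]
pos 29 'b': at 3 (via fail)
pos 30 'b': at 4
pos 31 'c': at 5  ** P1@[31:31]
pos 32 'a': at 2 (via fail)  ** P0@[31:32]
pos 33 'a': at 15 (via fail)  ** P5@[32:33]
pos 34 'a': at 15 (via fail)  ** P5@[33:34]
pos 35 'b': at 3 (via fail)
pos 36 'b': at 4
pos 37 'c': at 5  ** P1@[37:37]
pos 38 'c': at 6  ** P1@[38:38],P3@[37:38]
pos 39 'a': at 7  ** P0@[38:39]
pos 40 'a': at 8  ** P2@[35:40],P5@[39:40]
pos 41 'c': at 1 (via fail)  ** P1@[41:41]
pos 42 'c': at 9  ** P1@[42:42],P3@[41:42]
pos 43 'c': at 9 (via fail)  ** P1@[43:43],P3@[42:43]

All matches (sorted): [[2,1],[3,1],[3,3],[4,0],[7,1],[8,1],[8,3],[10,1],[11,0],[12,1],[12,6],[15,5],[16,1],[17,0],[18,1],[18,6],[19,1],[19,3],[20,1],[20,3],[21,1],[21,3],[22,0],[23,1],[23,6],[24,0],[25,1],[25,4],[25,6],[26,1],[26,3],[27,0],[28,5],[31,1],[32,0],[33,5],[34,5],[37,1],[38,1],[38,3],[39,0],[40,2],[40,5],[41,1],[42,1],[42,3],[43,1],[43,3]]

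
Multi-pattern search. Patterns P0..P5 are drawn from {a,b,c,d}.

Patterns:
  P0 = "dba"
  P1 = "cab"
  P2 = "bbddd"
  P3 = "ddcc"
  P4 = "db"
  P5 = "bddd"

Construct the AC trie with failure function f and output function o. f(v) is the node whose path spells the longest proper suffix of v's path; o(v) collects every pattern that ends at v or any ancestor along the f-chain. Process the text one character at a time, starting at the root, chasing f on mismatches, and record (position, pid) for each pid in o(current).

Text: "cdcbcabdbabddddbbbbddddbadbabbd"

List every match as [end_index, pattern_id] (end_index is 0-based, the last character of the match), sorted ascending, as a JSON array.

Construct AC machine:
Trie (insert patterns):
  n0 'ε': b→7 c→4 d→1
  n1 'd': b→2 d→12
  n2 'db': a→3  ←P4
  n3 'dba': ·  ←P0
  n4 'c': a→5
  n5 'ca': b→6
  n6 'cab': ·  ←P1
  n7 'b': b→8 d→15
  n8 'bb': d→9
  n9 'bbd': d→10
  n10 'bbdd': d→11
  n11 'bbddd': ·  ←P2
  n12 'dd': c→13
  n13 'ddc': c→14
  n14 'ddcc': ·  ←P3
  n15 'bd': d→16
  n16 'bdd': d→17
  n17 'bddd': ·  ←P5

Failure links (BFS by depth):
  fail(1) 'd': from fail(0)=0 chase 'd': 0 ⇒ 0;  out=∅∪out(0)=∅
  fail(4) 'c': from fail(0)=0 chase 'c': 0 ⇒ 0;  out=∅∪out(0)=∅
  fail(7) 'b': from fail(0)=0 chase 'b': 0 ⇒ 0;  out=∅∪out(0)=∅
  fail(2) 'db': from fail(1)=0 chase 'b': 0 ⇒ 7;  out={4}∪out(7)={4}
  fail(5) 'ca': from fail(4)=0 chase 'a': 0 ⇒ 0;  out=∅∪out(0)=∅
  fail(8) 'bb': from fail(7)=0 chase 'b': 0 ⇒ 7;  out=∅∪out(7)=∅
  fail(12) 'dd': from fail(1)=0 chase 'd': 0 ⇒ 1;  out=∅∪out(1)=∅
  fail(15) 'bd': from fail(7)=0 chase 'd': 0 ⇒ 1;  out=∅∪out(1)=∅
  fail(3) 'dba': from fail(2)=7 chase 'a': 7→0 ⇒ 0;  out={0}∪out(0)={0}
  fail(6) 'cab': from fail(5)=0 chase 'b': 0 ⇒ 7;  out={1}∪out(7)={1}
  fail(9) 'bbd': from fail(8)=7 chase 'd': 7 ⇒ 15;  out=∅∪out(15)=∅
  fail(13) 'ddc': from fail(12)=1 chase 'c': 1→0 ⇒ 4;  out=∅∪out(4)=∅
  fail(16) 'bdd': from fail(15)=1 chase 'd': 1 ⇒ 12;  out=∅∪out(12)=∅
  fail(10) 'bbdd': from fail(9)=15 chase 'd': 15 ⇒ 16;  out=∅∪out(16)=∅
  fail(14) 'ddcc': from fail(13)=4 chase 'c': 4→0 ⇒ 4;  out={3}∪out(4)={3}
  fail(17) 'bddd': from fail(16)=12 chase 'd': 12→1 ⇒ 12;  out={5}∪out(12)={5}
  fail(11) 'bbddd': from fail(10)=16 chase 'd': 16 ⇒ 17;  out={2}∪out(17)={2,5}

Scan:
pos 0 'c': at 4
pos 1 'd': at 1 (fail-walked)
pos 2 'c': at 4 (fail-walked)
pos 3 'b': at 7 (fail-walked)
pos 4 'c': at 4 (fail-walked)
pos 5 'a': at 5
pos 6 'b': at 6  ** P1@[4:6]
pos 7 'd': at 15 (fail-walked)
pos 8 'b': at 2 (fail-walked)  ** P4@[7:8]
pos 9 'a': at 3  ** P0@[7:9]
pos 10 'b': at 7 (fail-walked)
pos 11 'd': at 15
pos 12 'd': at 16
pos 13 'd': at 17  ** P5@[10:13]
pos 14 'd': at 12 (fail-walked)
pos 15 'b': at 2 (fail-walked)  ** P4@[14:15]
pos 16 'b': at 8 (fail-walked)
pos 17 'b': at 8 (fail-walked)
pos 18 'b': at 8 (fail-walked)
pos 19 'd': at 9
pos 20 'd': at 10
pos 21 'd': at 11  ** P2@[17:21],P5@[18:21]
pos 22 'd': at 12 (fail-walked)
pos 23 'b': at 2 (fail-walked)  ** P4@[22:23]
pos 24 'a': at 3  ** P0@[22:24]
pos 25 'd': at 1 (fail-walked)
pos 26 'b': at 2  ** P4@[25:26]
pos 27 'a': at 3  ** P0@[25:27]
pos 28 'b': at 7 (fail-walked)
pos 29 'b': at 8
pos 30 'd': at 9

Result: [[6,1],[8,4],[9,0],[13,5],[15,4],[21,2],[21,5],[23,4],[24,0],[26,4],[27,0]]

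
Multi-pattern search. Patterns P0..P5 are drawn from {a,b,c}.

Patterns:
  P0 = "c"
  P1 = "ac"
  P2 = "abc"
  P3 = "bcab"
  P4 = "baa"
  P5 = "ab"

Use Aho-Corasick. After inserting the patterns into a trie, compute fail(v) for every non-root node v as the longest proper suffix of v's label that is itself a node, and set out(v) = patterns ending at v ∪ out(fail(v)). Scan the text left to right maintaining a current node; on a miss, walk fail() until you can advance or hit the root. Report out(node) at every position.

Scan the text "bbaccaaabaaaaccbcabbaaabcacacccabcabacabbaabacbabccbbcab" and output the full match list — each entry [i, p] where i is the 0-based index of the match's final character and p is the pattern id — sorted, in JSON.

Build automaton:
Trie (insert patterns):
  0='ε' goto a→2 b→6 c→1
  1='c' goto ·  ←P0
  2='a' goto b→4 c→3
  3='ac' goto ·  ←P1
  4='ab' goto c→5  ←P5
  5='abc' goto ·  ←P2
  6='b' goto a→10 c→7
  7='bc' goto a→8
  8='bca' goto b→9
  9='bcab' goto ·  ←P3
  10='ba' goto a→11
  11='baa' goto ·  ←P4

BFS fail/out derivation:
  n1('c'): parent n0 fail=0; on 'c' 0 → fail=0;  out {0}∪∅={0}
  n2('a'): parent n0 fail=0; on 'a' 0 → fail=0;  out ∅∪∅=∅
  n6('b'): parent n0 fail=0; on 'b' 0 → fail=0;  out ∅∪∅=∅
  n3('ac'): parent n2 fail=0; on 'c' 0 → fail=1;  out {1}∪{0}={0,1}
  n4('ab'): parent n2 fail=0; on 'b' 0 → fail=6;  out {5}∪∅={5}
  n7('bc'): parent n6 fail=0; on 'c' 0 → fail=1;  out ∅∪{0}={0}
  n10('ba'): parent n6 fail=0; on 'a' 0 → fail=2;  out ∅∪∅=∅
  n5('abc'): parent n4 fail=6; on 'c' 6 → fail=7;  out {2}∪{0}={0,2}
  n8('bca'): parent n7 fail=1; on 'a' 1→0 → fail=2;  out ∅∪∅=∅
  n11('baa'): parent n10 fail=2; on 'a' 2→0 → fail=2;  out {4}∪∅={4}
  n9('bcab'): parent n8 fail=2; on 'b' 2 → fail=4;  out {3}∪{5}={3,5}

Scan:
i=0 'b': node 0→6
i=1 'b': node 6→6 (fail-walked)
i=2 'a': node 6→10
i=3 'c': node 10→3 (fail-walked)  emit P0@[3:3],P1@[2:3]
i=4 'c': node 3→1 (fail-walked)  emit P0@[4:4]
i=5 'a': node 1→2 (fail-walked)
i=6 'a': node 2→2 (fail-walked)
i=7 'a': node 2→2 (fail-walked)
i=8 'b': node 2→4  emit P5@[7:8]
i=9 'a': node 4→10 (fail-walked)
i=10 'a': node 10→11  emit P4@[8:10]
i=11 'a': node 11→2 (fail-walked)
i=12 'a': node 2→2 (fail-walked)
i=13 'c': node 2→3  emit P0@[13:13],P1@[12:13]
i=14 'c': node 3→1 (fail-walked)  emit P0@[14:14]
i=15 'b': node 1→6 (fail-walked)
i=16 'c': node 6→7  emit P0@[16:16]
i=17 'a': node 7→8
i=18 'b': node 8→9  emit P3@[15:18],P5@[17:18]
i=19 'b': node 9→6 (fail-walked)
i=20 'a': node 6→10
i=21 'a': node 10→11  emit P4@[19:21]
i=22 'a': node 11→2 (fail-walked)
i=23 'b': node 2→4  emit P5@[22:23]
i=24 'c': node 4→5  emit P0@[24:24],P2@[22:24]
i=25 'a': node 5→8 (fail-walked)
i=26 'c': node 8→3 (fail-walked)  emit P0@[26:26],P1@[25:26]
i=27 'a': node 3→2 (fail-walked)
i=28 'c': node 2→3  emit P0@[28:28],P1@[27:28]
i=29 'c': node 3→1 (fail-walked)  emit P0@[29:29]
i=30 'c': node 1→1 (fail-walked)  emit P0@[30:30]
i=31 'a': node 1→2 (fail-walked)
i=32 'b': node 2→4  emit P5@[31:32]
i=33 'c': node 4→5  emit P0@[33:33],P2@[31:33]
i=34 'a': node 5→8 (fail-walked)
i=35 'b': node 8→9  emit P3@[32:35],P5@[34:35]
i=36 'a': node 9→10 (fail-walked)
i=37 'c': node 10→3 (fail-walked)  emit P0@[37:37],P1@[36:37]
i=38 'a': node 3→2 (fail-walked)
i=39 'b': node 2→4  emit P5@[38:39]
i=40 'b': node 4→6 (fail-walked)
i=41 'a': node 6→10
i=42 'a': node 10→11  emit P4@[40:42]
i=43 'b': node 11→4 (fail-walked)  emit P5@[42:43]
i=44 'a': node 4→10 (fail-walked)
i=45 'c': node 10→3 (fail-walked)  emit P0@[45:45],P1@[44:45]
i=46 'b': node 3→6 (fail-walked)
i=47 'a': node 6→10
i=48 'b': node 10→4 (fail-walked)  emit P5@[47:48]
i=49 'c': node 4→5  emit P0@[49:49],P2@[47:49]
i=50 'c': node 5→1 (fail-walked)  emit P0@[50:50]
i=51 'b': node 1→6 (fail-walked)
i=52 'b': node 6→6 (fail-walked)
i=53 'c': node 6→7  emit P0@[53:53]
i=54 'a': node 7→8
i=55 'b': node 8→9  emit P3@[52:55],P5@[54:55]

Result: [[3,0],[3,1],[4,0],[8,5],[10,4],[13,0],[13,1],[14,0],[16,0],[18,3],[18,5],[21,4],[23,5],[24,0],[24,2],[26,0],[26,1],[28,0],[28,1],[29,0],[30,0],[32,5],[33,0],[33,2],[35,3],[35,5],[37,0],[37,1],[39,5],[42,4],[43,5],[45,0],[45,1],[48,5],[49,0],[49,2],[50,0],[53,0],[55,3],[55,5]]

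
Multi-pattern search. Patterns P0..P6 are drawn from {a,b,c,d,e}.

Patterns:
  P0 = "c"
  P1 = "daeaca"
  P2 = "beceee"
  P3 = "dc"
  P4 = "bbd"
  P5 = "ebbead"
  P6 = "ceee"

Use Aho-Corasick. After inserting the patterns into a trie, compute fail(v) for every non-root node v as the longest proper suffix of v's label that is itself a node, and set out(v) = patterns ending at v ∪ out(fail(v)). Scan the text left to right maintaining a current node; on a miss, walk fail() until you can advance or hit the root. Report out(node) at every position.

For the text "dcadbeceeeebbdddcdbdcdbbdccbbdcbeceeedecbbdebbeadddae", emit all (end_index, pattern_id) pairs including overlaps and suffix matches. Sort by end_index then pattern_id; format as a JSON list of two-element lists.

Build:
Trie nodes:
  n0 'ε': b→8 c→1 d→2 e→17
  n1 'c': e→23  ←P0
  n2 'd': a→3 c→14
  n3 'da': e→4
  n4 'dae': a→5
  n5 'daea': c→6
  n6 'daeac': a→7
  n7 'daeaca': ·  ←P1
  n8 'b': b→15 e→9
  n9 'be': c→10
  n10 'bec': e→11
  n11 'bece': e→12
  n12 'becee': e→13
  n13 'beceee': ·  ←P2
  n14 'dc': ·  ←P3
  n15 'bb': d→16
  n16 'bbd': ·  ←P4
  n17 'e': b→18
  n18 'eb': b→19
  n19 'ebb': e→20
  n20 'ebbe': a→21
  n21 'ebbea': d→22
  n22 'ebbead': ·  ←P5
  n23 'ce': e→24
  n24 'cee': e→25
  n25 'ceee': ·  ←P6

BFS fail/out derivation:
  n1('c'): parent n0 fail=0; on 'c' 0 → fail=0;  out {0}∪∅={0}
  n2('d'): parent n0 fail=0; on 'd' 0 → fail=0;  out ∅∪∅=∅
  n8('b'): parent n0 fail=0; on 'b' 0 → fail=0;  out ∅∪∅=∅
  n17('e'): parent n0 fail=0; on 'e' 0 → fail=0;  out ∅∪∅=∅
  n3('da'): parent n2 fail=0; on 'a' 0 → fail=0;  out ∅∪∅=∅
  n9('be'): parent n8 fail=0; on 'e' 0 → fail=17;  out ∅∪∅=∅
  n14('dc'): parent n2 fail=0; on 'c' 0 → fail=1;  out {3}∪{0}={0,3}
  n15('bb'): parent n8 fail=0; on 'b' 0 → fail=8;  out ∅∪∅=∅
  n18('eb'): parent n17 fail=0; on 'b' 0 → fail=8;  out ∅∪∅=∅
  n23('ce'): parent n1 fail=0; on 'e' 0 → fail=17;  out ∅∪∅=∅
  n4('dae'): parent n3 fail=0; on 'e' 0 → fail=17;  out ∅∪∅=∅
  n10('bec'): parent n9 fail=17; on 'c' 17→0 → fail=1;  out ∅∪{0}={0}
  n16('bbd'): parent n15 fail=8; on 'd' 8→0 → fail=2;  out {4}∪∅={4}
  n19('ebb'): parent n18 fail=8; on 'b' 8 → fail=15;  out ∅∪∅=∅
  n24('cee'): parent n23 fail=17; on 'e' 17→0 → fail=17;  out ∅∪∅=∅
  n5('daea'): parent n4 fail=17; on 'a' 17→0 → fail=0;  out ∅∪∅=∅
  n11('bece'): parent n10 fail=1; on 'e' 1 → fail=23;  out ∅∪∅=∅
  n20('ebbe'): parent n19 fail=15; on 'e' 15→8 → fail=9;  out ∅∪∅=∅
  n25('ceee'): parent n24 fail=17; on 'e' 17→0 → fail=17;  out {6}∪∅={6}
  n6('daeac'): parent n5 fail=0; on 'c' 0 → fail=1;  out ∅∪{0}={0}
  n12('becee'): parent n11 fail=23; on 'e' 23 → fail=24;  out ∅∪∅=∅
  n21('ebbea'): parent n20 fail=9; on 'a' 9→17→0 → fail=0;  out ∅∪∅=∅
  n7('daeaca'): parent n6 fail=1; on 'a' 1→0 → fail=0;  out {1}∪∅={1}
  n13('beceee'): parent n12 fail=24; on 'e' 24 → fail=25;  out {2}∪{6}={2,6}
  n22('ebbead'): parent n21 fail=0; on 'd' 0 → fail=2;  out {5}∪∅={5}

Scan:
i=0 'd': node 0→2
i=1 'c': node 2→14  ** P0@[1:1],P3@[0:1]
i=2 'a': node 14→0 ·f
i=3 'd': node 0→2
i=4 'b': node 2→8 ·f
i=5 'e': node 8→9
i=6 'c': node 9→10  ** P0@[6:6]
i=7 'e': node 10→11
i=8 'e': node 11→12
i=9 'e': node 12→13  ** P2@[4:9],P6@[6:9]
i=10 'e': node 13→17 ·f
i=11 'b': node 17→18
i=12 'b': node 18→19
i=13 'd': node 19→16 ·f  ** P4@[11:13]
i=14 'd': node 16→2 ·f
i=15 'd': node 2→2 ·f
i=16 'c': node 2→14  ** P0@[16:16],P3@[15:16]
i=17 'd': node 14→2 ·f
i=18 'b': node 2→8 ·f
i=19 'd': node 8→2 ·f
i=20 'c': node 2→14  ** P0@[20:20],P3@[19:20]
i=21 'd': node 14→2 ·f
i=22 'b': node 2→8 ·f
i=23 'b': node 8→15
i=24 'd': node 15→16  ** P4@[22:24]
i=25 'c': node 16→14 ·f  ** P0@[25:25],P3@[24:25]
i=26 'c': node 14→1 ·f  ** P0@[26:26]
i=27 'b': node 1→8 ·f
i=28 'b': node 8→15
i=29 'd': node 15→16  ** P4@[27:29]
i=30 'c': node 16→14 ·f  ** P0@[30:30],P3@[29:30]
i=31 'b': node 14→8 ·f
i=32 'e': node 8→9
i=33 'c': node 9→10  ** P0@[33:33]
i=34 'e': node 10→11
i=35 'e': node 11→12
i=36 'e': node 12→13  ** P2@[31:36],P6@[33:36]
i=37 'd': node 13→2 ·f
i=38 'e': node 2→17 ·f
i=39 'c': node 17→1 ·f  ** P0@[39:39]
i=40 'b': node 1→8 ·f
i=41 'b': node 8→15
i=42 'd': node 15→16  ** P4@[40:42]
i=43 'e': node 16→17 ·f
i=44 'b': node 17→18
i=45 'b': node 18→19
i=46 'e': node 19→20
i=47 'a': node 20→21
i=48 'd': node 21→22  ** P5@[43:48]
i=49 'd': node 22→2 ·f
i=50 'd': node 2→2 ·f
i=51 'a': node 2→3
i=52 'e': node 3→4

Result: [[1,0],[1,3],[6,0],[9,2],[9,6],[13,4],[16,0],[16,3],[20,0],[20,3],[24,4],[25,0],[25,3],[26,0],[29,4],[30,0],[30,3],[33,0],[36,2],[36,6],[39,0],[42,4],[48,5]]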